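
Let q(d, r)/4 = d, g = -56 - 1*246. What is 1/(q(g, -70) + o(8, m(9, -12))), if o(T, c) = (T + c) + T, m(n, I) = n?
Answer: -1/1183 ≈ -0.00084531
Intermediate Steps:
g = -302 (g = -56 - 246 = -302)
q(d, r) = 4*d
o(T, c) = c + 2*T
1/(q(g, -70) + o(8, m(9, -12))) = 1/(4*(-302) + (9 + 2*8)) = 1/(-1208 + (9 + 16)) = 1/(-1208 + 25) = 1/(-1183) = -1/1183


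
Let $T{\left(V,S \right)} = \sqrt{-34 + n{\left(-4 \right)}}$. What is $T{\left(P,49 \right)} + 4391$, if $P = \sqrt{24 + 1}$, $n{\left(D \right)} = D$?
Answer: $4391 + i \sqrt{38} \approx 4391.0 + 6.1644 i$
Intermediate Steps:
$P = 5$ ($P = \sqrt{25} = 5$)
$T{\left(V,S \right)} = i \sqrt{38}$ ($T{\left(V,S \right)} = \sqrt{-34 - 4} = \sqrt{-38} = i \sqrt{38}$)
$T{\left(P,49 \right)} + 4391 = i \sqrt{38} + 4391 = 4391 + i \sqrt{38}$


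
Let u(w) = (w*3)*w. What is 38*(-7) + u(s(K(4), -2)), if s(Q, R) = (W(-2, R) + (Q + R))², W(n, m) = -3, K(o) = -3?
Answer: 12022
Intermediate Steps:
s(Q, R) = (-3 + Q + R)² (s(Q, R) = (-3 + (Q + R))² = (-3 + Q + R)²)
u(w) = 3*w² (u(w) = (3*w)*w = 3*w²)
38*(-7) + u(s(K(4), -2)) = 38*(-7) + 3*((-3 - 3 - 2)²)² = -266 + 3*((-8)²)² = -266 + 3*64² = -266 + 3*4096 = -266 + 12288 = 12022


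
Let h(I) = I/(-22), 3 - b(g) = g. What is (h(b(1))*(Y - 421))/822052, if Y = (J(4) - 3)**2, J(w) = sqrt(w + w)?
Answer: 101/2260643 + 3*sqrt(2)/2260643 ≈ 4.6554e-5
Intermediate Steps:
b(g) = 3 - g
J(w) = sqrt(2)*sqrt(w) (J(w) = sqrt(2*w) = sqrt(2)*sqrt(w))
h(I) = -I/22 (h(I) = I*(-1/22) = -I/22)
Y = (-3 + 2*sqrt(2))**2 (Y = (sqrt(2)*sqrt(4) - 3)**2 = (sqrt(2)*2 - 3)**2 = (2*sqrt(2) - 3)**2 = (-3 + 2*sqrt(2))**2 ≈ 0.029437)
(h(b(1))*(Y - 421))/822052 = ((-(3 - 1*1)/22)*((17 - 12*sqrt(2)) - 421))/822052 = ((-(3 - 1)/22)*(-404 - 12*sqrt(2)))*(1/822052) = ((-1/22*2)*(-404 - 12*sqrt(2)))*(1/822052) = -(-404 - 12*sqrt(2))/11*(1/822052) = (404/11 + 12*sqrt(2)/11)*(1/822052) = 101/2260643 + 3*sqrt(2)/2260643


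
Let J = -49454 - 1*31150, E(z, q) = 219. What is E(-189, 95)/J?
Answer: -73/26868 ≈ -0.0027170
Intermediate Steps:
J = -80604 (J = -49454 - 31150 = -80604)
E(-189, 95)/J = 219/(-80604) = 219*(-1/80604) = -73/26868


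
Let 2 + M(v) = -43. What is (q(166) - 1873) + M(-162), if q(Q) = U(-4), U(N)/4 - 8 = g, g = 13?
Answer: -1834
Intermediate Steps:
U(N) = 84 (U(N) = 32 + 4*13 = 32 + 52 = 84)
M(v) = -45 (M(v) = -2 - 43 = -45)
q(Q) = 84
(q(166) - 1873) + M(-162) = (84 - 1873) - 45 = -1789 - 45 = -1834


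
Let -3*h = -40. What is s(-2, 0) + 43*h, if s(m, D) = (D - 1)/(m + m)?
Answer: 6883/12 ≈ 573.58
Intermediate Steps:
s(m, D) = (-1 + D)/(2*m) (s(m, D) = (-1 + D)/((2*m)) = (-1 + D)*(1/(2*m)) = (-1 + D)/(2*m))
h = 40/3 (h = -1/3*(-40) = 40/3 ≈ 13.333)
s(-2, 0) + 43*h = (1/2)*(-1 + 0)/(-2) + 43*(40/3) = (1/2)*(-1/2)*(-1) + 1720/3 = 1/4 + 1720/3 = 6883/12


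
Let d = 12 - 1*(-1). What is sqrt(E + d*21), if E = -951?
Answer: I*sqrt(678) ≈ 26.038*I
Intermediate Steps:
d = 13 (d = 12 + 1 = 13)
sqrt(E + d*21) = sqrt(-951 + 13*21) = sqrt(-951 + 273) = sqrt(-678) = I*sqrt(678)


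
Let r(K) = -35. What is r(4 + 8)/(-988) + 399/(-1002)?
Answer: -59857/164996 ≈ -0.36278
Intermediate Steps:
r(4 + 8)/(-988) + 399/(-1002) = -35/(-988) + 399/(-1002) = -35*(-1/988) + 399*(-1/1002) = 35/988 - 133/334 = -59857/164996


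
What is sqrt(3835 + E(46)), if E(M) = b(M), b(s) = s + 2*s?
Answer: sqrt(3973) ≈ 63.032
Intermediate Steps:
b(s) = 3*s
E(M) = 3*M
sqrt(3835 + E(46)) = sqrt(3835 + 3*46) = sqrt(3835 + 138) = sqrt(3973)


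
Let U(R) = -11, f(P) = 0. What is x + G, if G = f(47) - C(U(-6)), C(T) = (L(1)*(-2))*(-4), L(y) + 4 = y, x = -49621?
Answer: -49597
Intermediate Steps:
L(y) = -4 + y
C(T) = -24 (C(T) = ((-4 + 1)*(-2))*(-4) = -3*(-2)*(-4) = 6*(-4) = -24)
G = 24 (G = 0 - 1*(-24) = 0 + 24 = 24)
x + G = -49621 + 24 = -49597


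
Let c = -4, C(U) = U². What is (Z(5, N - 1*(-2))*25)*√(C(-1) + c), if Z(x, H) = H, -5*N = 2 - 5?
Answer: 65*I*√3 ≈ 112.58*I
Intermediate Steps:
N = ⅗ (N = -(2 - 5)/5 = -⅕*(-3) = ⅗ ≈ 0.60000)
(Z(5, N - 1*(-2))*25)*√(C(-1) + c) = ((⅗ - 1*(-2))*25)*√((-1)² - 4) = ((⅗ + 2)*25)*√(1 - 4) = ((13/5)*25)*√(-3) = 65*(I*√3) = 65*I*√3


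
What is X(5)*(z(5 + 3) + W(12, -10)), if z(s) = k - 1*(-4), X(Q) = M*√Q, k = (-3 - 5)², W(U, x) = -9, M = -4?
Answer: -236*√5 ≈ -527.71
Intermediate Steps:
k = 64 (k = (-8)² = 64)
X(Q) = -4*√Q
z(s) = 68 (z(s) = 64 - 1*(-4) = 64 + 4 = 68)
X(5)*(z(5 + 3) + W(12, -10)) = (-4*√5)*(68 - 9) = -4*√5*59 = -236*√5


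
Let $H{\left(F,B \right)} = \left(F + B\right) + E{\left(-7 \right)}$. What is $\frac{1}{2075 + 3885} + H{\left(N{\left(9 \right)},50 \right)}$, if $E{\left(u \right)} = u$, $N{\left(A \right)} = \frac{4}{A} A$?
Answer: $\frac{280121}{5960} \approx 47.0$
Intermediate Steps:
$N{\left(A \right)} = 4$
$H{\left(F,B \right)} = -7 + B + F$ ($H{\left(F,B \right)} = \left(F + B\right) - 7 = \left(B + F\right) - 7 = -7 + B + F$)
$\frac{1}{2075 + 3885} + H{\left(N{\left(9 \right)},50 \right)} = \frac{1}{2075 + 3885} + \left(-7 + 50 + 4\right) = \frac{1}{5960} + 47 = \frac{280121}{5960}$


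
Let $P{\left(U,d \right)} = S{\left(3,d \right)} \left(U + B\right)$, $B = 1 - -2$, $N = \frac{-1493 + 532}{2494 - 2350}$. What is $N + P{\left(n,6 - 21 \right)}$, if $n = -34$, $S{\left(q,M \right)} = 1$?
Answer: $- \frac{5425}{144} \approx -37.674$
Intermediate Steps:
$N = - \frac{961}{144} \approx -6.6736$
$B = 3$ ($B = 1 + 2 = 3$)
$P{\left(U,d \right)} = 3 + U$ ($P{\left(U,d \right)} = 1 \left(U + 3\right) = 1 \left(3 + U\right) = 3 + U$)
$N + P{\left(n,6 - 21 \right)} = - \frac{961}{144} + \left(3 - 34\right) = - \frac{961}{144} - 31 = - \frac{5425}{144}$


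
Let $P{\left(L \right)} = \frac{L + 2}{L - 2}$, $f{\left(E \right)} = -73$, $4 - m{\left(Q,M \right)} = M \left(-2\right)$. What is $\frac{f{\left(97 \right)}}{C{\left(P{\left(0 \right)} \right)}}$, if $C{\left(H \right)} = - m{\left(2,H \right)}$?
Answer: $\frac{73}{2} \approx 36.5$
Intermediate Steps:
$m{\left(Q,M \right)} = 4 + 2 M$ ($m{\left(Q,M \right)} = 4 - M \left(-2\right) = 4 - - 2 M = 4 + 2 M$)
$P{\left(L \right)} = \frac{2 + L}{-2 + L}$
$C{\left(H \right)} = -4 - 2 H$ ($C{\left(H \right)} = - (4 + 2 H) = -4 - 2 H$)
$\frac{f{\left(97 \right)}}{C{\left(P{\left(0 \right)} \right)}} = - \frac{73}{-4 - 2 \frac{2 + 0}{-2 + 0}} = - \frac{73}{-4 - 2 \frac{1}{-2} \cdot 2} = - \frac{73}{-4 - 2 \left(\left(- \frac{1}{2}\right) 2\right)} = - \frac{73}{-4 - -2} = - \frac{73}{-4 + 2} = - \frac{73}{-2} = \left(-73\right) \left(- \frac{1}{2}\right) = \frac{73}{2}$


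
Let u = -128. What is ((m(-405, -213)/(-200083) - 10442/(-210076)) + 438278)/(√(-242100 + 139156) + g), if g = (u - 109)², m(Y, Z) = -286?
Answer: 39797857798212625299/5100594950144750290 - 1417075532703542*I*√6434/2550297475072375145 ≈ 7.8026 - 0.04457*I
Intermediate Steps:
g = 56169 (g = (-128 - 109)² = (-237)² = 56169)
((m(-405, -213)/(-200083) - 10442/(-210076)) + 438278)/(√(-242100 + 139156) + g) = ((-286/(-200083) - 10442/(-210076)) + 438278)/(√(-242100 + 139156) + 56169) = ((-286*(-1/200083) - 10442*(-1/210076)) + 438278)/(√(-102944) + 56169) = ((22/15391 + 5221/105038) + 438278)/(4*I*√6434 + 56169) = (82667247/1616639858 + 438278)/(56169 + 4*I*√6434) = 708537766351771/(1616639858*(56169 + 4*I*√6434))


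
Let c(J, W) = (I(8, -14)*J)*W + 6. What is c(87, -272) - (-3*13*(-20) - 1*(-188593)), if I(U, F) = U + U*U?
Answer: -1893175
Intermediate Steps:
I(U, F) = U + U²
c(J, W) = 6 + 72*J*W (c(J, W) = ((8*(1 + 8))*J)*W + 6 = ((8*9)*J)*W + 6 = (72*J)*W + 6 = 72*J*W + 6 = 6 + 72*J*W)
c(87, -272) - (-3*13*(-20) - 1*(-188593)) = (6 + 72*87*(-272)) - (-3*13*(-20) - 1*(-188593)) = (6 - 1703808) - (-39*(-20) + 188593) = -1703802 - (780 + 188593) = -1703802 - 1*189373 = -1703802 - 189373 = -1893175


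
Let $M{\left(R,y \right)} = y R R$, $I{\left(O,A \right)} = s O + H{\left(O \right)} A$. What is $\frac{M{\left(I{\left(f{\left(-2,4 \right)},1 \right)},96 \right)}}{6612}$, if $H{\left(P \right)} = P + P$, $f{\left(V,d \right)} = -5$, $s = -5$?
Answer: $\frac{1800}{551} \approx 3.2668$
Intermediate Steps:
$H{\left(P \right)} = 2 P$
$I{\left(O,A \right)} = - 5 O + 2 A O$ ($I{\left(O,A \right)} = - 5 O + 2 O A = - 5 O + 2 A O$)
$M{\left(R,y \right)} = y R^{2}$ ($M{\left(R,y \right)} = R y R = y R^{2}$)
$\frac{M{\left(I{\left(f{\left(-2,4 \right)},1 \right)},96 \right)}}{6612} = \frac{96 \left(- 5 \left(-5 + 2 \cdot 1\right)\right)^{2}}{6612} = 96 \left(- 5 \left(-5 + 2\right)\right)^{2} \cdot \frac{1}{6612} = 96 \left(\left(-5\right) \left(-3\right)\right)^{2} \cdot \frac{1}{6612} = 96 \cdot 15^{2} \cdot \frac{1}{6612} = 96 \cdot 225 \cdot \frac{1}{6612} = 21600 \cdot \frac{1}{6612} = \frac{1800}{551}$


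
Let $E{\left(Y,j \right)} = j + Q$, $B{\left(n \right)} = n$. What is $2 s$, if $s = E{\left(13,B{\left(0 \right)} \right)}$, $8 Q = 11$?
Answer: $\frac{11}{4} \approx 2.75$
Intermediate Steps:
$Q = \frac{11}{8}$ ($Q = \frac{1}{8} \cdot 11 = \frac{11}{8} \approx 1.375$)
$E{\left(Y,j \right)} = \frac{11}{8} + j$ ($E{\left(Y,j \right)} = j + \frac{11}{8} = \frac{11}{8} + j$)
$s = \frac{11}{8}$ ($s = \frac{11}{8} + 0 = \frac{11}{8} \approx 1.375$)
$2 s = 2 \cdot \frac{11}{8} = \frac{11}{4}$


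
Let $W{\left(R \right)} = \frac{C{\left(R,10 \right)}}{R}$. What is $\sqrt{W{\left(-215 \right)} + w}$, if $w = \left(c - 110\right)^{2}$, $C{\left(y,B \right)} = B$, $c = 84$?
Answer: $\frac{\sqrt{1249838}}{43} \approx 25.999$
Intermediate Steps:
$W{\left(R \right)} = \frac{10}{R}$
$w = 676$ ($w = \left(84 - 110\right)^{2} = \left(-26\right)^{2} = 676$)
$\sqrt{W{\left(-215 \right)} + w} = \sqrt{\frac{10}{-215} + 676} = \sqrt{10 \left(- \frac{1}{215}\right) + 676} = \sqrt{- \frac{2}{43} + 676} = \sqrt{\frac{29066}{43}} = \frac{\sqrt{1249838}}{43}$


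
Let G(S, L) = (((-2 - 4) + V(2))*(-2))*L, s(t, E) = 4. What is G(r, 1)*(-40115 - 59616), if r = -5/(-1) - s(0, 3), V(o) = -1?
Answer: -1396234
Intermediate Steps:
r = 1 (r = -5/(-1) - 1*4 = -5*(-1) - 4 = 5 - 4 = 1)
G(S, L) = 14*L (G(S, L) = (((-2 - 4) - 1)*(-2))*L = ((-6 - 1)*(-2))*L = (-7*(-2))*L = 14*L)
G(r, 1)*(-40115 - 59616) = (14*1)*(-40115 - 59616) = 14*(-99731) = -1396234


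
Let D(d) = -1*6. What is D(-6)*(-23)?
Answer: 138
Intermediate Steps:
D(d) = -6
D(-6)*(-23) = -6*(-23) = 138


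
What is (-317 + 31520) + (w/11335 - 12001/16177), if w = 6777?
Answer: 5721552103079/183366295 ≈ 31203.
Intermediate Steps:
(-317 + 31520) + (w/11335 - 12001/16177) = (-317 + 31520) + (6777/11335 - 12001/16177) = 31203 + (6777*(1/11335) - 12001*1/16177) = 31203 + (6777/11335 - 12001/16177) = 31203 - 26399806/183366295 = 5721552103079/183366295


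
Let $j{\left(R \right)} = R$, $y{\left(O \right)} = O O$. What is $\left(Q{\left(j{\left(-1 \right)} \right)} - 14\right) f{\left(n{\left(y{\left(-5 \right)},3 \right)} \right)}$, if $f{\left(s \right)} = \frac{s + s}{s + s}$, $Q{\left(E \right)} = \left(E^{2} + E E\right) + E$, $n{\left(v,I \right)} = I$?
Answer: $-13$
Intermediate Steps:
$y{\left(O \right)} = O^{2}$
$Q{\left(E \right)} = E + 2 E^{2}$ ($Q{\left(E \right)} = \left(E^{2} + E^{2}\right) + E = 2 E^{2} + E = E + 2 E^{2}$)
$f{\left(s \right)} = 1$ ($f{\left(s \right)} = \frac{2 s}{2 s} = 2 s \frac{1}{2 s} = 1$)
$\left(Q{\left(j{\left(-1 \right)} \right)} - 14\right) f{\left(n{\left(y{\left(-5 \right)},3 \right)} \right)} = \left(- (1 + 2 \left(-1\right)) - 14\right) 1 = \left(- (1 - 2) - 14\right) 1 = \left(\left(-1\right) \left(-1\right) - 14\right) 1 = \left(1 - 14\right) 1 = \left(-13\right) 1 = -13$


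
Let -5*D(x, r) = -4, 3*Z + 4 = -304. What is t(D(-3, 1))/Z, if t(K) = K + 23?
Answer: -51/220 ≈ -0.23182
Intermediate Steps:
Z = -308/3 (Z = -4/3 + (⅓)*(-304) = -4/3 - 304/3 = -308/3 ≈ -102.67)
D(x, r) = ⅘ (D(x, r) = -⅕*(-4) = ⅘)
t(K) = 23 + K
t(D(-3, 1))/Z = (23 + ⅘)/(-308/3) = (119/5)*(-3/308) = -51/220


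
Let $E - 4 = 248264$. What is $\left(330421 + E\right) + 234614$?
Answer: $813303$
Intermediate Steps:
$E = 248268$ ($E = 4 + 248264 = 248268$)
$\left(330421 + E\right) + 234614 = \left(330421 + 248268\right) + 234614 = 578689 + 234614 = 813303$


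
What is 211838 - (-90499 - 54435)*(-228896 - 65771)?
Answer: -42707055140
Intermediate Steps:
211838 - (-90499 - 54435)*(-228896 - 65771) = 211838 - (-144934)*(-294667) = 211838 - 1*42707266978 = 211838 - 42707266978 = -42707055140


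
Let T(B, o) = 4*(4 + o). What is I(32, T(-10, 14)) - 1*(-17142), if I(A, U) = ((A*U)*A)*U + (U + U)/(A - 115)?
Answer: 442021170/83 ≈ 5.3256e+6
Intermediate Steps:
T(B, o) = 16 + 4*o
I(A, U) = A²*U² + 2*U/(-115 + A) (I(A, U) = (U*A²)*U + (2*U)/(-115 + A) = A²*U² + 2*U/(-115 + A))
I(32, T(-10, 14)) - 1*(-17142) = (16 + 4*14)*(2 + (16 + 4*14)*32³ - 115*(16 + 4*14)*32²)/(-115 + 32) - 1*(-17142) = (16 + 56)*(2 + (16 + 56)*32768 - 115*(16 + 56)*1024)/(-83) + 17142 = 72*(-1/83)*(2 + 72*32768 - 115*72*1024) + 17142 = 72*(-1/83)*(2 + 2359296 - 8478720) + 17142 = 72*(-1/83)*(-6119422) + 17142 = 440598384/83 + 17142 = 442021170/83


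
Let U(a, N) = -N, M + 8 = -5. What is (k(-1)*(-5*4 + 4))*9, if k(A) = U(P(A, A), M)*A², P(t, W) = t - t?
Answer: -1872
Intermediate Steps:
P(t, W) = 0
M = -13 (M = -8 - 5 = -13)
k(A) = 13*A² (k(A) = (-1*(-13))*A² = 13*A²)
(k(-1)*(-5*4 + 4))*9 = ((13*(-1)²)*(-5*4 + 4))*9 = ((13*1)*(-20 + 4))*9 = (13*(-16))*9 = -208*9 = -1872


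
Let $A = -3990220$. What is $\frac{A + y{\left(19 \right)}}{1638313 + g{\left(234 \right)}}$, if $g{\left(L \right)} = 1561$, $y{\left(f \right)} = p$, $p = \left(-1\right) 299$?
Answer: $- \frac{3990519}{1639874} \approx -2.4334$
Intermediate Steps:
$p = -299$
$y{\left(f \right)} = -299$
$\frac{A + y{\left(19 \right)}}{1638313 + g{\left(234 \right)}} = \frac{-3990220 - 299}{1638313 + 1561} = - \frac{3990519}{1639874}$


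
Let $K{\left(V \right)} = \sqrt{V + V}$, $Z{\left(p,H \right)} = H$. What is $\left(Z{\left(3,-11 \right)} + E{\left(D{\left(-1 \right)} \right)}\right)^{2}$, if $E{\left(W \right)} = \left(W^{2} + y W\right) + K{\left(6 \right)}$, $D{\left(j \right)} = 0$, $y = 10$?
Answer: $133 - 44 \sqrt{3} \approx 56.79$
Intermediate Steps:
$K{\left(V \right)} = \sqrt{2} \sqrt{V}$ ($K{\left(V \right)} = \sqrt{2 V} = \sqrt{2} \sqrt{V}$)
$E{\left(W \right)} = W^{2} + 2 \sqrt{3} + 10 W$ ($E{\left(W \right)} = \left(W^{2} + 10 W\right) + \sqrt{2} \sqrt{6} = \left(W^{2} + 10 W\right) + 2 \sqrt{3} = W^{2} + 2 \sqrt{3} + 10 W$)
$\left(Z{\left(3,-11 \right)} + E{\left(D{\left(-1 \right)} \right)}\right)^{2} = \left(-11 + \left(0^{2} + 2 \sqrt{3} + 10 \cdot 0\right)\right)^{2} = \left(-11 + \left(0 + 2 \sqrt{3} + 0\right)\right)^{2} = \left(-11 + 2 \sqrt{3}\right)^{2}$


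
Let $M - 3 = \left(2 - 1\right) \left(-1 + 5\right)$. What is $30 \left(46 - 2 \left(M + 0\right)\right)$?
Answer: $960$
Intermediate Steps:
$M = 7$ ($M = 3 + \left(2 - 1\right) \left(-1 + 5\right) = 3 + 1 \cdot 4 = 3 + 4 = 7$)
$30 \left(46 - 2 \left(M + 0\right)\right) = 30 \left(46 - 2 \left(7 + 0\right)\right) = 30 \left(46 - 14\right) = 30 \cdot 32 = 960$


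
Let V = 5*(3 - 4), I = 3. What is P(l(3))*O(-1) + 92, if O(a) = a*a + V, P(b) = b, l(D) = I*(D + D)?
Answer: 20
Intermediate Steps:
V = -5 (V = 5*(-1) = -5)
l(D) = 6*D (l(D) = 3*(D + D) = 3*(2*D) = 6*D)
O(a) = -5 + a**2 (O(a) = a*a - 5 = a**2 - 5 = -5 + a**2)
P(l(3))*O(-1) + 92 = (6*3)*(-5 + (-1)**2) + 92 = 18*(-5 + 1) + 92 = 18*(-4) + 92 = -72 + 92 = 20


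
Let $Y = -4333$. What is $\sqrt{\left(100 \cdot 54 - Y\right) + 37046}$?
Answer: $\sqrt{46779} \approx 216.28$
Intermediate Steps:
$\sqrt{\left(100 \cdot 54 - Y\right) + 37046} = \sqrt{\left(100 \cdot 54 - -4333\right) + 37046} = \sqrt{\left(5400 + 4333\right) + 37046} = \sqrt{9733 + 37046} = \sqrt{46779}$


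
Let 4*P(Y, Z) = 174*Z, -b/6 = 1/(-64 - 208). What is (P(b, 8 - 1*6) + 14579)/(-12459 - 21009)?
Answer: -7333/16734 ≈ -0.43821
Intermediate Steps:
b = 3/136 (b = -6/(-64 - 208) = -6/(-272) = -6*(-1/272) = 3/136 ≈ 0.022059)
P(Y, Z) = 87*Z/2 (P(Y, Z) = (174*Z)/4 = 87*Z/2)
(P(b, 8 - 1*6) + 14579)/(-12459 - 21009) = (87*(8 - 1*6)/2 + 14579)/(-12459 - 21009) = (87*(8 - 6)/2 + 14579)/(-33468) = ((87/2)*2 + 14579)*(-1/33468) = (87 + 14579)*(-1/33468) = 14666*(-1/33468) = -7333/16734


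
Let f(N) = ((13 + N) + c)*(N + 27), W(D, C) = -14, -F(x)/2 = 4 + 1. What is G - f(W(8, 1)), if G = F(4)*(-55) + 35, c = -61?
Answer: 1391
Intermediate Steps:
F(x) = -10 (F(x) = -2*(4 + 1) = -2*5 = -10)
G = 585 (G = -10*(-55) + 35 = 550 + 35 = 585)
f(N) = (-48 + N)*(27 + N) (f(N) = ((13 + N) - 61)*(N + 27) = (-48 + N)*(27 + N))
G - f(W(8, 1)) = 585 - (-1296 + (-14)² - 21*(-14)) = 585 - (-1296 + 196 + 294) = 585 - 1*(-806) = 585 + 806 = 1391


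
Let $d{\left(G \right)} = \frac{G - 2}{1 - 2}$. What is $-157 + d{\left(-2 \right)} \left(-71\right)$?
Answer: $-441$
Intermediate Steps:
$d{\left(G \right)} = 2 - G$ ($d{\left(G \right)} = \frac{-2 + G}{-1} = \left(-2 + G\right) \left(-1\right) = 2 - G$)
$-157 + d{\left(-2 \right)} \left(-71\right) = -157 + \left(2 - -2\right) \left(-71\right) = -157 + \left(2 + 2\right) \left(-71\right) = -157 + 4 \left(-71\right) = -157 - 284 = -441$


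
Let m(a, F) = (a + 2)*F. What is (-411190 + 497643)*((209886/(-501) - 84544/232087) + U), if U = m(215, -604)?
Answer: -440586470275840842/38758529 ≈ -1.1367e+10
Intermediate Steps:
m(a, F) = F*(2 + a) (m(a, F) = (2 + a)*F = F*(2 + a))
U = -131068 (U = -604*(2 + 215) = -604*217 = -131068)
(-411190 + 497643)*((209886/(-501) - 84544/232087) + U) = (-411190 + 497643)*((209886/(-501) - 84544/232087) - 131068) = 86453*((209886*(-1/501) - 84544*1/232087) - 131068) = 86453*((-69962/167 - 84544/232087) - 131068) = 86453*(-16251389542/38758529 - 131068) = 86453*(-5096254268514/38758529) = -440586470275840842/38758529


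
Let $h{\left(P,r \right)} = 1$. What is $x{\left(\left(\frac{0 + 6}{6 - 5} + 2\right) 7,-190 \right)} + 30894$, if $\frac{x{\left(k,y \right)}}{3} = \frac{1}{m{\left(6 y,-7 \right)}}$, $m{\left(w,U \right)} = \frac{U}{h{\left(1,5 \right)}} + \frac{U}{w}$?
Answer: $\frac{246314442}{7973} \approx 30894.0$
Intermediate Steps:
$m{\left(w,U \right)} = U + \frac{U}{w}$ ($m{\left(w,U \right)} = \frac{U}{1} + \frac{U}{w} = U 1 + \frac{U}{w} = U + \frac{U}{w}$)
$x{\left(k,y \right)} = \frac{3}{-7 - \frac{7}{6 y}}$
$x{\left(\left(\frac{0 + 6}{6 - 5} + 2\right) 7,-190 \right)} + 30894 = \left(-18\right) \left(-190\right) \frac{1}{7 + 42 \left(-190\right)} + 30894 = \left(-18\right) \left(-190\right) \frac{1}{7 - 7980} + 30894 = \left(-18\right) \left(-190\right) \frac{1}{-7973} + 30894 = \left(-18\right) \left(-190\right) \left(- \frac{1}{7973}\right) + 30894 = - \frac{3420}{7973} + 30894 = \frac{246314442}{7973}$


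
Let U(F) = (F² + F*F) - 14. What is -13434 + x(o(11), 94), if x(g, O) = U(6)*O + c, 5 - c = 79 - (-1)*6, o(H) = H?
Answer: -8062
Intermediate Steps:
U(F) = -14 + 2*F² (U(F) = (F² + F²) - 14 = 2*F² - 14 = -14 + 2*F²)
c = -80 (c = 5 - (79 - (-1)*6) = 5 - (79 - 1*(-6)) = 5 - (79 + 6) = 5 - 1*85 = 5 - 85 = -80)
x(g, O) = -80 + 58*O (x(g, O) = (-14 + 2*6²)*O - 80 = (-14 + 2*36)*O - 80 = (-14 + 72)*O - 80 = 58*O - 80 = -80 + 58*O)
-13434 + x(o(11), 94) = -13434 + (-80 + 58*94) = -13434 + (-80 + 5452) = -13434 + 5372 = -8062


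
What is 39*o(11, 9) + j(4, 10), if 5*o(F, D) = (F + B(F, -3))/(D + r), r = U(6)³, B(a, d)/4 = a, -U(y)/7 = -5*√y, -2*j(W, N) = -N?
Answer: 73530624842/14706124997 + 12262250*√6/44118374991 ≈ 5.0007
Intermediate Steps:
j(W, N) = N/2 (j(W, N) = -(-1)*N/2 = N/2)
U(y) = 35*√y (U(y) = -(-35)*√y = 35*√y)
B(a, d) = 4*a
r = 257250*√6 (r = (35*√6)³ = 257250*√6 ≈ 6.3013e+5)
o(F, D) = F/(D + 257250*√6) (o(F, D) = ((F + 4*F)/(D + 257250*√6))/5 = ((5*F)/(D + 257250*√6))/5 = (5*F/(D + 257250*√6))/5 = F/(D + 257250*√6))
39*o(11, 9) + j(4, 10) = 39*(11/(9 + 257250*√6)) + (½)*10 = 429/(9 + 257250*√6) + 5 = 5 + 429/(9 + 257250*√6)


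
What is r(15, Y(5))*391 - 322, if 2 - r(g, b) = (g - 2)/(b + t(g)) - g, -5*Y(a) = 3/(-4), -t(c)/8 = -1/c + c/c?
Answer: 3081655/439 ≈ 7019.7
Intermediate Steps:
t(c) = -8 + 8/c (t(c) = -8*(-1/c + c/c) = -8*(-1/c + 1) = -8*(1 - 1/c) = -8 + 8/c)
Y(a) = 3/20 (Y(a) = -3/(5*(-4)) = -3*(-1)/(5*4) = -⅕*(-¾) = 3/20)
r(g, b) = 2 + g - (-2 + g)/(-8 + b + 8/g) (r(g, b) = 2 - ((g - 2)/(b + (-8 + 8/g)) - g) = 2 - ((-2 + g)/(-8 + b + 8/g) - g) = 2 - (-g + (-2 + g)/(-8 + b + 8/g)) = 2 + (g - (-2 + g)/(-8 + b + 8/g)) = 2 + g - (-2 + g)/(-8 + b + 8/g))
r(15, Y(5))*391 - 322 = ((16 - 16*15 + 15*(10 - 9*15 + 2*(3/20) + (3/20)*15))/(8 + 15*(-8 + 3/20)))*391 - 322 = ((16 - 240 + 15*(10 - 135 + 3/10 + 9/4))/(8 + 15*(-157/20)))*391 - 322 = ((16 - 240 + 15*(-2449/20))/(8 - 471/4))*391 - 322 = ((16 - 240 - 7347/4)/(-439/4))*391 - 322 = -4/439*(-8243/4)*391 - 322 = (8243/439)*391 - 322 = 3223013/439 - 322 = 3081655/439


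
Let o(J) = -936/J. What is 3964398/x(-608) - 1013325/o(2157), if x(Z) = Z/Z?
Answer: 655157617/104 ≈ 6.2996e+6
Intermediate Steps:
x(Z) = 1
3964398/x(-608) - 1013325/o(2157) = 3964398/1 - 1013325/((-936/2157)) = 3964398*1 - 1013325/((-936*1/2157)) = 3964398 - 1013325/(-312/719) = 3964398 - 1013325*(-719/312) = 3964398 + 242860225/104 = 655157617/104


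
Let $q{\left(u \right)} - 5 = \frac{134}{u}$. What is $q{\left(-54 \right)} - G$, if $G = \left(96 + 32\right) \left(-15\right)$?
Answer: $\frac{51908}{27} \approx 1922.5$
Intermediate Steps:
$q{\left(u \right)} = 5 + \frac{134}{u}$
$G = -1920$ ($G = 128 \left(-15\right) = -1920$)
$q{\left(-54 \right)} - G = \left(5 + \frac{134}{-54}\right) - -1920 = \left(5 + 134 \left(- \frac{1}{54}\right)\right) + 1920 = \left(5 - \frac{67}{27}\right) + 1920 = \frac{68}{27} + 1920 = \frac{51908}{27}$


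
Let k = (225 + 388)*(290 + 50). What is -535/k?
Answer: -107/41684 ≈ -0.0025669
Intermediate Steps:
k = 208420 (k = 613*340 = 208420)
-535/k = -535/208420 = -535*1/208420 = -107/41684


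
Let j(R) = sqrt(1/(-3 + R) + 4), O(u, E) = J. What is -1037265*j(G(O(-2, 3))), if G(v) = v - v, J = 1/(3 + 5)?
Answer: -345755*sqrt(33) ≈ -1.9862e+6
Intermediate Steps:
J = 1/8 ≈ 0.12500
O(u, E) = 1/8
G(v) = 0
j(R) = sqrt(4 + 1/(-3 + R))
-1037265*j(G(O(-2, 3))) = -1037265*sqrt(11)*sqrt(-1/(-3 + 0)) = -1037265*sqrt(11)*sqrt(-1/(-3)) = -1037265*sqrt(33)/3 = -345755*sqrt(33)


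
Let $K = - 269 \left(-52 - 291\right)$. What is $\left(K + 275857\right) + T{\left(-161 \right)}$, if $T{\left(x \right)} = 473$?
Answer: $368597$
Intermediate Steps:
$K = 92267$ ($K = \left(-269\right) \left(-343\right) = 92267$)
$\left(K + 275857\right) + T{\left(-161 \right)} = \left(92267 + 275857\right) + 473 = 368124 + 473 = 368597$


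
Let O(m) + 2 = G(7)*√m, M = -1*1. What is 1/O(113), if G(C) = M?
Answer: 2/109 - √113/109 ≈ -0.079176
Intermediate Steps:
M = -1
G(C) = -1
O(m) = -2 - √m
1/O(113) = 1/(-2 - √113)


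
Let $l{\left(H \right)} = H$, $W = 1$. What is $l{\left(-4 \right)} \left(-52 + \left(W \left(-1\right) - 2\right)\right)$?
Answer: $220$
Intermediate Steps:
$l{\left(-4 \right)} \left(-52 + \left(W \left(-1\right) - 2\right)\right) = - 4 \left(-52 + \left(1 \left(-1\right) - 2\right)\right) = - 4 \left(-52 - 3\right) = \left(-4\right) \left(-55\right) = 220$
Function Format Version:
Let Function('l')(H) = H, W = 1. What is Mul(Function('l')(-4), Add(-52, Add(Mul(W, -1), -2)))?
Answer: 220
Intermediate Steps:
Mul(Function('l')(-4), Add(-52, Add(Mul(W, -1), -2))) = Mul(-4, Add(-52, Add(Mul(1, -1), -2))) = Mul(-4, Add(-52, Add(-1, -2))) = Mul(-4, Add(-52, -3)) = Mul(-4, -55) = 220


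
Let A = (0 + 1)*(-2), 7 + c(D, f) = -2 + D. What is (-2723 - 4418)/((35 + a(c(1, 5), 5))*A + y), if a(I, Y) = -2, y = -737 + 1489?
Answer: -7141/686 ≈ -10.410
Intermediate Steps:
c(D, f) = -9 + D (c(D, f) = -7 + (-2 + D) = -9 + D)
A = -2 (A = 1*(-2) = -2)
y = 752
(-2723 - 4418)/((35 + a(c(1, 5), 5))*A + y) = (-2723 - 4418)/((35 - 2)*(-2) + 752) = -7141/(33*(-2) + 752) = -7141/(-66 + 752) = -7141/686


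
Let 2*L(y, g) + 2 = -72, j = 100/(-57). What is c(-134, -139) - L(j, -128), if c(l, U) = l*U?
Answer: 18663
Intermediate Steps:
c(l, U) = U*l
j = -100/57 (j = 100*(-1/57) = -100/57 ≈ -1.7544)
L(y, g) = -37 (L(y, g) = -1 + (1/2)*(-72) = -1 - 36 = -37)
c(-134, -139) - L(j, -128) = -139*(-134) - 1*(-37) = 18626 + 37 = 18663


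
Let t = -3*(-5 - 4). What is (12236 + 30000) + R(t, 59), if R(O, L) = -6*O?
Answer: 42074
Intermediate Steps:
t = 27 (t = -3*(-9) = 27)
(12236 + 30000) + R(t, 59) = (12236 + 30000) - 6*27 = 42236 - 162 = 42074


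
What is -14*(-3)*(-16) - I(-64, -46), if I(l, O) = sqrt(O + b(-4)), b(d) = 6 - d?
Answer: -672 - 6*I ≈ -672.0 - 6.0*I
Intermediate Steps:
I(l, O) = sqrt(10 + O) (I(l, O) = sqrt(O + (6 - 1*(-4))) = sqrt(O + (6 + 4)) = sqrt(O + 10) = sqrt(10 + O))
-14*(-3)*(-16) - I(-64, -46) = -14*(-3)*(-16) - sqrt(10 - 46) = 42*(-16) - sqrt(-36) = -672 - 6*I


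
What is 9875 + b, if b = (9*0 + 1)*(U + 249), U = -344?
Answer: 9780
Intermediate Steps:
b = -95 (b = (9*0 + 1)*(-344 + 249) = (0 + 1)*(-95) = 1*(-95) = -95)
9875 + b = 9875 - 95 = 9780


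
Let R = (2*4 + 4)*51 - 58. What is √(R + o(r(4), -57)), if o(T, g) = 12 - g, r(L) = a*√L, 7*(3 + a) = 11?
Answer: √623 ≈ 24.960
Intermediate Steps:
a = -10/7 (a = -3 + (⅐)*11 = -3 + 11/7 = -10/7 ≈ -1.4286)
r(L) = -10*√L/7
R = 554 (R = (8 + 4)*51 - 58 = 12*51 - 58 = 612 - 58 = 554)
√(R + o(r(4), -57)) = √(554 + (12 - 1*(-57))) = √(554 + (12 + 57)) = √(554 + 69) = √623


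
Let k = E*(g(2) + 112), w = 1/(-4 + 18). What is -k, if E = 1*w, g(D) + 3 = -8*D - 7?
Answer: -43/7 ≈ -6.1429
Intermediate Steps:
g(D) = -10 - 8*D (g(D) = -3 + (-8*D - 7) = -3 + (-7 - 8*D) = -10 - 8*D)
w = 1/14 ≈ 0.071429
E = 1/14 (E = 1*(1/14) = 1/14 ≈ 0.071429)
k = 43/7 (k = ((-10 - 8*2) + 112)/14 = ((-10 - 16) + 112)/14 = (-26 + 112)/14 = (1/14)*86 = 43/7 ≈ 6.1429)
-k = -1*43/7 = -43/7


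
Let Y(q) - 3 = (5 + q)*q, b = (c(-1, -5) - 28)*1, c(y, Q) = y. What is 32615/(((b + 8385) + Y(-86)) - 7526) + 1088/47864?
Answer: 17836019/4241947 ≈ 4.2047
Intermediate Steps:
b = -29 (b = (-1 - 28)*1 = -29*1 = -29)
Y(q) = 3 + q*(5 + q) (Y(q) = 3 + (5 + q)*q = 3 + q*(5 + q))
32615/(((b + 8385) + Y(-86)) - 7526) + 1088/47864 = 32615/(((-29 + 8385) + (3 + (-86)² + 5*(-86))) - 7526) + 1088/47864 = 32615/((8356 + (3 + 7396 - 430)) - 7526) + 1088*(1/47864) = 32615/((8356 + 6969) - 7526) + 136/5983 = 32615/(15325 - 7526) + 136/5983 = 32615/7799 + 136/5983 = 32615*(1/7799) + 136/5983 = 2965/709 + 136/5983 = 17836019/4241947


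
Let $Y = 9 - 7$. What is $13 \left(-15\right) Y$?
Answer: $-390$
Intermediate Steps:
$Y = 2$
$13 \left(-15\right) Y = 13 \left(-15\right) 2 = \left(-195\right) 2 = -390$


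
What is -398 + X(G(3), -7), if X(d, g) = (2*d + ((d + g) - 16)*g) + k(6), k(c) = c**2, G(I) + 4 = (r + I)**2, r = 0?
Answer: -226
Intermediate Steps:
G(I) = -4 + I**2 (G(I) = -4 + (0 + I)**2 = -4 + I**2)
X(d, g) = 36 + 2*d + g*(-16 + d + g) (X(d, g) = (2*d + ((d + g) - 16)*g) + 6**2 = (2*d + (-16 + d + g)*g) + 36 = (2*d + g*(-16 + d + g)) + 36 = 36 + 2*d + g*(-16 + d + g))
-398 + X(G(3), -7) = -398 + (36 + (-7)**2 - 16*(-7) + 2*(-4 + 3**2) + (-4 + 3**2)*(-7)) = -398 + (36 + 49 + 112 + 2*(-4 + 9) + (-4 + 9)*(-7)) = -398 + (36 + 49 + 112 + 2*5 + 5*(-7)) = -398 + (36 + 49 + 112 + 10 - 35) = -398 + 172 = -226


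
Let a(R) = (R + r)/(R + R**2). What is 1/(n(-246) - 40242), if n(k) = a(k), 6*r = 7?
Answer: -361620/14552313509 ≈ -2.4850e-5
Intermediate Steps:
r = 7/6 (r = (1/6)*7 = 7/6 ≈ 1.1667)
a(R) = (7/6 + R)/(R + R**2) (a(R) = (R + 7/6)/(R + R**2) = (7/6 + R)/(R + R**2))
n(k) = (7/6 + k)/(k*(1 + k))
1/(n(-246) - 40242) = 1/((7/6 - 246)/((-246)*(1 - 246)) - 40242) = 1/(-1/246*(-1469/6)/(-245) - 40242) = 1/(-1/246*(-1/245)*(-1469/6) - 40242) = 1/(-1469/361620 - 40242) = 1/(-14552313509/361620) = -361620/14552313509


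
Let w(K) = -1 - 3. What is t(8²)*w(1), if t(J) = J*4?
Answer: -1024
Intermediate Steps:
t(J) = 4*J
w(K) = -4
t(8²)*w(1) = (4*8²)*(-4) = (4*64)*(-4) = 256*(-4) = -1024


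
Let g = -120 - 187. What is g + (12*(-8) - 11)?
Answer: -414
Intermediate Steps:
g = -307
g + (12*(-8) - 11) = -307 + (12*(-8) - 11) = -307 + (-96 - 11) = -307 - 107 = -414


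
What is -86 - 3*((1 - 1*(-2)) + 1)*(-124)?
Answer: 1402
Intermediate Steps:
-86 - 3*((1 - 1*(-2)) + 1)*(-124) = -86 - 3*((1 + 2) + 1)*(-124) = -86 - 3*(3 + 1)*(-124) = -86 - 3*4*(-124) = -86 - 12*(-124) = -86 + 1488 = 1402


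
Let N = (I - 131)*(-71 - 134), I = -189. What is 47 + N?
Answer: 65647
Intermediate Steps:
N = 65600 (N = (-189 - 131)*(-71 - 134) = -320*(-205) = 65600)
47 + N = 47 + 65600 = 65647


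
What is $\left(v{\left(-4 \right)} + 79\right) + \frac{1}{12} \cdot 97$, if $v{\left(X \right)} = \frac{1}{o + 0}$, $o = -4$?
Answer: $\frac{521}{6} \approx 86.833$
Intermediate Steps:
$v{\left(X \right)} = - \frac{1}{4}$ ($v{\left(X \right)} = \frac{1}{-4 + 0} = \frac{1}{-4} = - \frac{1}{4}$)
$\left(v{\left(-4 \right)} + 79\right) + \frac{1}{12} \cdot 97 = \left(- \frac{1}{4} + 79\right) + \frac{1}{12} \cdot 97 = \frac{315}{4} + \frac{1}{12} \cdot 97 = \frac{315}{4} + \frac{97}{12} = \frac{521}{6}$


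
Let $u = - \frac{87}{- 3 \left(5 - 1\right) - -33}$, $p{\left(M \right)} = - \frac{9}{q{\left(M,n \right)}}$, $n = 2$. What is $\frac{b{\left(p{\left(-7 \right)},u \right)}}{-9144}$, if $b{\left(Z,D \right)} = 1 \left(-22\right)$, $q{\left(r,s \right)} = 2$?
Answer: $\frac{11}{4572} \approx 0.0024059$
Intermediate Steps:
$p{\left(M \right)} = - \frac{9}{2}$
$u = - \frac{29}{7}$ ($u = - \frac{87}{\left(-3\right) 4 + 33} = - \frac{87}{-12 + 33} = - \frac{87}{21} = \left(-87\right) \frac{1}{21} = - \frac{29}{7} \approx -4.1429$)
$b{\left(Z,D \right)} = -22$
$\frac{b{\left(p{\left(-7 \right)},u \right)}}{-9144} = - \frac{22}{-9144} = \left(-22\right) \left(- \frac{1}{9144}\right) = \frac{11}{4572}$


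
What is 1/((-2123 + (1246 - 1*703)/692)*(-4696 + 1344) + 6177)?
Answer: 173/1231732795 ≈ 1.4045e-7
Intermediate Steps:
1/((-2123 + (1246 - 1*703)/692)*(-4696 + 1344) + 6177) = 1/((-2123 + (1246 - 703)*(1/692))*(-3352) + 6177) = 1/((-2123 + 543*(1/692))*(-3352) + 6177) = 1/((-2123 + 543/692)*(-3352) + 6177) = 1/(-1468573/692*(-3352) + 6177) = 1/(1230664174/173 + 6177) = 1/(1231732795/173) = 173/1231732795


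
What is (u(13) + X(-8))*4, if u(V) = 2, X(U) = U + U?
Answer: -56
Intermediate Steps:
X(U) = 2*U
(u(13) + X(-8))*4 = (2 + 2*(-8))*4 = (2 - 16)*4 = -14*4 = -56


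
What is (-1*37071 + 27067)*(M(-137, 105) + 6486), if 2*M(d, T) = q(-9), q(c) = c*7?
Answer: -64570818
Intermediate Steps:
q(c) = 7*c
M(d, T) = -63/2 (M(d, T) = (7*(-9))/2 = (½)*(-63) = -63/2)
(-1*37071 + 27067)*(M(-137, 105) + 6486) = (-1*37071 + 27067)*(-63/2 + 6486) = (-37071 + 27067)*(12909/2) = -10004*12909/2 = -64570818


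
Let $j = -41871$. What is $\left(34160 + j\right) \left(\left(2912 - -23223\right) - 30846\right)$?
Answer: $36326521$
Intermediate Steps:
$\left(34160 + j\right) \left(\left(2912 - -23223\right) - 30846\right) = \left(34160 - 41871\right) \left(\left(2912 - -23223\right) - 30846\right) = - 7711 \left(\left(2912 + 23223\right) - 30846\right) = - 7711 \left(26135 - 30846\right) = \left(-7711\right) \left(-4711\right) = 36326521$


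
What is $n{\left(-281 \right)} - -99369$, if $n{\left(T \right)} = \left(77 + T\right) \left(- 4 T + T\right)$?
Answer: $-72603$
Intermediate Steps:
$n{\left(T \right)} = - 3 T \left(77 + T\right)$ ($n{\left(T \right)} = \left(77 + T\right) \left(- 3 T\right) = - 3 T \left(77 + T\right)$)
$n{\left(-281 \right)} - -99369 = \left(-3\right) \left(-281\right) \left(77 - 281\right) - -99369 = \left(-3\right) \left(-281\right) \left(-204\right) + 99369 = -171972 + 99369 = -72603$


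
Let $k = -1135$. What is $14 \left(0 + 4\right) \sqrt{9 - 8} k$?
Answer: $-63560$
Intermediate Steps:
$14 \left(0 + 4\right) \sqrt{9 - 8} k = 14 \left(0 + 4\right) \sqrt{9 - 8} \left(-1135\right) = 14 \cdot 4 \sqrt{1} \left(-1135\right) = 56 \cdot 1 \left(-1135\right) = 56 \left(-1135\right) = -63560$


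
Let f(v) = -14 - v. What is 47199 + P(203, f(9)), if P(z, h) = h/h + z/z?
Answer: 47201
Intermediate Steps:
P(z, h) = 2 (P(z, h) = 1 + 1 = 2)
47199 + P(203, f(9)) = 47199 + 2 = 47201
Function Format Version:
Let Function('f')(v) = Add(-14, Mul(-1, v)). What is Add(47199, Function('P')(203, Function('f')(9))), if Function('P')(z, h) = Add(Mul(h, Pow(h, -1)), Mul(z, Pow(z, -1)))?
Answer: 47201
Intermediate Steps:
Function('P')(z, h) = 2 (Function('P')(z, h) = Add(1, 1) = 2)
Add(47199, Function('P')(203, Function('f')(9))) = Add(47199, 2) = 47201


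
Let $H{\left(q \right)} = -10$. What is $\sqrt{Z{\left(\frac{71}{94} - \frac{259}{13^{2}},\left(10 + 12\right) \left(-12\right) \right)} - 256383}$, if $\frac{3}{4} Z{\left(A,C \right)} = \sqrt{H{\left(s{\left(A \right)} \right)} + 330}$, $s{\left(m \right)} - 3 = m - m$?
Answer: $\frac{\sqrt{-2307447 + 96 \sqrt{5}}}{3} \approx 506.32 i$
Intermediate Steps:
$s{\left(m \right)} = 3$ ($s{\left(m \right)} = 3 + \left(m - m\right) = 3 + 0 = 3$)
$Z{\left(A,C \right)} = \frac{32 \sqrt{5}}{3}$ ($Z{\left(A,C \right)} = \frac{4 \sqrt{-10 + 330}}{3} = \frac{4 \sqrt{320}}{3} = \frac{4 \cdot 8 \sqrt{5}}{3} = \frac{32 \sqrt{5}}{3}$)
$\sqrt{Z{\left(\frac{71}{94} - \frac{259}{13^{2}},\left(10 + 12\right) \left(-12\right) \right)} - 256383} = \sqrt{\frac{32 \sqrt{5}}{3} - 256383} = \sqrt{-256383 + \frac{32 \sqrt{5}}{3}}$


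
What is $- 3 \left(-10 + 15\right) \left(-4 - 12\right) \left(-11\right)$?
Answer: $-2640$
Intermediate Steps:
$- 3 \left(-10 + 15\right) \left(-4 - 12\right) \left(-11\right) = - 3 \cdot 5 \left(-4 - 12\right) \left(-11\right) = - 3 \cdot 5 \left(-16\right) \left(-11\right) = \left(-3\right) \left(-80\right) \left(-11\right) = 240 \left(-11\right) = -2640$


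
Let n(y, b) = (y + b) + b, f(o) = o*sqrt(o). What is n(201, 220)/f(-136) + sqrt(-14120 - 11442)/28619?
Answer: I*(9248*sqrt(25562) + 18344779*sqrt(34))/264668512 ≈ 0.40974*I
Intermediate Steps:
f(o) = o**(3/2)
n(y, b) = y + 2*b (n(y, b) = (b + y) + b = y + 2*b)
n(201, 220)/f(-136) + sqrt(-14120 - 11442)/28619 = (201 + 2*220)/((-136)**(3/2)) + sqrt(-14120 - 11442)/28619 = (201 + 440)/((-272*I*sqrt(34))) + sqrt(-25562)*(1/28619) = 641*(I*sqrt(34)/9248) + (I*sqrt(25562))*(1/28619) = 641*I*sqrt(34)/9248 + I*sqrt(25562)/28619 = I*sqrt(25562)/28619 + 641*I*sqrt(34)/9248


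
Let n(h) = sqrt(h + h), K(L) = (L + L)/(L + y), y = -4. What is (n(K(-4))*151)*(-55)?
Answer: -8305*sqrt(2) ≈ -11745.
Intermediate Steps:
K(L) = 2*L/(-4 + L) (K(L) = (L + L)/(L - 4) = (2*L)/(-4 + L) = 2*L/(-4 + L))
n(h) = sqrt(2)*sqrt(h) (n(h) = sqrt(2*h) = sqrt(2)*sqrt(h))
(n(K(-4))*151)*(-55) = ((sqrt(2)*sqrt(2*(-4)/(-4 - 4)))*151)*(-55) = ((sqrt(2)*sqrt(2*(-4)/(-8)))*151)*(-55) = ((sqrt(2)*sqrt(2*(-4)*(-1/8)))*151)*(-55) = ((sqrt(2)*sqrt(1))*151)*(-55) = ((sqrt(2)*1)*151)*(-55) = (sqrt(2)*151)*(-55) = (151*sqrt(2))*(-55) = -8305*sqrt(2)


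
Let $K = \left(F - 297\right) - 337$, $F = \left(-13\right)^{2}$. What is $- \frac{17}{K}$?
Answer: $\frac{17}{465} \approx 0.036559$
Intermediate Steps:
$F = 169$
$K = -465$ ($K = \left(169 - 297\right) - 337 = -128 - 337 = -465$)
$- \frac{17}{K} = - \frac{17}{-465} = \left(-17\right) \left(- \frac{1}{465}\right) = \frac{17}{465}$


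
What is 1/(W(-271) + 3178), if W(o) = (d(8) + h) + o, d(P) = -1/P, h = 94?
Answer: 8/24007 ≈ 0.00033324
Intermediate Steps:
W(o) = 751/8 + o (W(o) = (-1/8 + 94) + o = (-1*⅛ + 94) + o = (-⅛ + 94) + o = 751/8 + o)
1/(W(-271) + 3178) = 1/((751/8 - 271) + 3178) = 1/(-1417/8 + 3178) = 1/(24007/8) = 8/24007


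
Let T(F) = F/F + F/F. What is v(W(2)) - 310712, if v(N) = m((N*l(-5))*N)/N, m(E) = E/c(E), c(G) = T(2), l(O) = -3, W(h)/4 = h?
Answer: -310724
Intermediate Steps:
W(h) = 4*h
T(F) = 2 (T(F) = 1 + 1 = 2)
c(G) = 2
m(E) = E/2
v(N) = -3*N/2 (v(N) = (((N*(-3))*N)/2)/N = (((-3*N)*N)/2)/N = ((-3*N²)/2)/N = (-3*N²/2)/N = -3*N/2)
v(W(2)) - 310712 = -6*2 - 310712 = -3/2*8 - 310712 = -12 - 310712 = -310724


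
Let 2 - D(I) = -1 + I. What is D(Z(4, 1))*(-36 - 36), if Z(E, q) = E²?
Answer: 936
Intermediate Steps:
D(I) = 3 - I (D(I) = 2 - (-1 + I) = 2 + (1 - I) = 3 - I)
D(Z(4, 1))*(-36 - 36) = (3 - 1*4²)*(-36 - 36) = (3 - 1*16)*(-72) = (3 - 16)*(-72) = -13*(-72) = 936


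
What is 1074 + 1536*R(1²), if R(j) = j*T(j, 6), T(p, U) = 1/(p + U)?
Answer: 9054/7 ≈ 1293.4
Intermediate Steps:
T(p, U) = 1/(U + p)
R(j) = j/(6 + j)
1074 + 1536*R(1²) = 1074 + 1536*(1²/(6 + 1²)) = 1074 + 1536*(1/(6 + 1)) = 1074 + 1536*(1/7) = 1074 + 1536*(1*(⅐)) = 1074 + 1536*(⅐) = 1074 + 1536/7 = 9054/7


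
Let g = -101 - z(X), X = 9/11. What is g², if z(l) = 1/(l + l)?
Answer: 3345241/324 ≈ 10325.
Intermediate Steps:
X = 9/11 (X = 9*(1/11) = 9/11 ≈ 0.81818)
z(l) = 1/(2*l)
g = -1829/18 (g = -101 - 1/(2*9/11) = -101 - 11/(2*9) = -101 - 1*11/18 = -101 - 11/18 = -1829/18 ≈ -101.61)
g² = (-1829/18)² = 3345241/324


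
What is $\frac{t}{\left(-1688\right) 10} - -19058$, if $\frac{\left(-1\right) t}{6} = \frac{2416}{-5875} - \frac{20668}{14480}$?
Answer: $\frac{684173409858773}{35899540000} \approx 19058.0$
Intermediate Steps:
$t = \frac{23461227}{2126750}$ ($t = - 6 \left(\frac{2416}{-5875} - \frac{20668}{14480}\right) = - 6 \left(2416 \left(- \frac{1}{5875}\right) - \frac{5167}{3620}\right) = - 6 \left(- \frac{2416}{5875} - \frac{5167}{3620}\right) = \left(-6\right) \left(- \frac{7820409}{4253500}\right) = \frac{23461227}{2126750} \approx 11.031$)
$\frac{t}{\left(-1688\right) 10} - -19058 = \frac{23461227}{2126750 \left(\left(-1688\right) 10\right)} - -19058 = \frac{23461227}{2126750 \left(-16880\right)} + 19058 = \frac{23461227}{2126750} \left(- \frac{1}{16880}\right) + 19058 = - \frac{23461227}{35899540000} + 19058 = \frac{684173409858773}{35899540000}$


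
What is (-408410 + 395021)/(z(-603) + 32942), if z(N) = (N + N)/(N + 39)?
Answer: -1258566/3096749 ≈ -0.40641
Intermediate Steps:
z(N) = 2*N/(39 + N) (z(N) = (2*N)/(39 + N) = 2*N/(39 + N))
(-408410 + 395021)/(z(-603) + 32942) = (-408410 + 395021)/(2*(-603)/(39 - 603) + 32942) = -13389/(2*(-603)/(-564) + 32942) = -13389/(2*(-603)*(-1/564) + 32942) = -13389/(201/94 + 32942) = -13389/3096749/94 = -13389*94/3096749 = -1258566/3096749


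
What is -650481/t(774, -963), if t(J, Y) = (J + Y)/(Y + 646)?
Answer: -68734159/63 ≈ -1.0910e+6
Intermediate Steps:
t(J, Y) = (J + Y)/(646 + Y)
-650481/t(774, -963) = -650481*(646 - 963)/(774 - 963) = -650481/(-189/(-317)) = -650481/((-1/317*(-189))) = -650481/189/317 = -650481*317/189 = -68734159/63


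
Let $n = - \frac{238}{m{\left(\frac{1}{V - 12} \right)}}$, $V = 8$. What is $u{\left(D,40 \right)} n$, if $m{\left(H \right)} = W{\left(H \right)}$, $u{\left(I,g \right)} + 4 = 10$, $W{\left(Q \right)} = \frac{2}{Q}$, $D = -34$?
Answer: $\frac{357}{2} \approx 178.5$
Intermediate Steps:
$u{\left(I,g \right)} = 6$ ($u{\left(I,g \right)} = -4 + 10 = 6$)
$m{\left(H \right)} = \frac{2}{H}$
$n = \frac{119}{4}$ ($n = - \frac{238}{2 \frac{1}{\frac{1}{8 - 12}}} = - \frac{238}{2 \frac{1}{\frac{1}{-4}}} = - \frac{238}{2 \frac{1}{- \frac{1}{4}}} = - \frac{238}{2 \left(-4\right)} = - \frac{238}{-8} = \left(-238\right) \left(- \frac{1}{8}\right) = \frac{119}{4} \approx 29.75$)
$u{\left(D,40 \right)} n = 6 \cdot \frac{119}{4} = \frac{357}{2}$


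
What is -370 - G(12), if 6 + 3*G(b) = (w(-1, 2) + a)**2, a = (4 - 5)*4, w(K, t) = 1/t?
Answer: -4465/12 ≈ -372.08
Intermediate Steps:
a = -4 (a = -1*4 = -4)
G(b) = 25/12 (G(b) = -2 + (1/2 - 4)**2/3 = -2 + (-7/2)**2/3 = -2 + (1/3)*(49/4) = -2 + 49/12 = 25/12)
-370 - G(12) = -370 - 1*25/12 = -370 - 25/12 = -4465/12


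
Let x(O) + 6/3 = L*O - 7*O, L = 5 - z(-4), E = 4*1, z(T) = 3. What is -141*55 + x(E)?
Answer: -7777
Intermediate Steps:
E = 4
L = 2 (L = 5 - 1*3 = 5 - 3 = 2)
x(O) = -2 - 5*O (x(O) = -2 + (2*O - 7*O) = -2 - 5*O)
-141*55 + x(E) = -141*55 + (-2 - 5*4) = -7755 + (-2 - 20) = -7755 - 22 = -7777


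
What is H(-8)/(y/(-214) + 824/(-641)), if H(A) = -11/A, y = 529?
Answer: -754457/2061700 ≈ -0.36594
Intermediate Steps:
H(-8)/(y/(-214) + 824/(-641)) = (-11/(-8))/(529/(-214) + 824/(-641)) = (-11*(-⅛))/(529*(-1/214) + 824*(-1/641)) = (11/8)/(-529/214 - 824/641) = (11/8)/(-515425/137174) = -137174/515425*11/8 = -754457/2061700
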